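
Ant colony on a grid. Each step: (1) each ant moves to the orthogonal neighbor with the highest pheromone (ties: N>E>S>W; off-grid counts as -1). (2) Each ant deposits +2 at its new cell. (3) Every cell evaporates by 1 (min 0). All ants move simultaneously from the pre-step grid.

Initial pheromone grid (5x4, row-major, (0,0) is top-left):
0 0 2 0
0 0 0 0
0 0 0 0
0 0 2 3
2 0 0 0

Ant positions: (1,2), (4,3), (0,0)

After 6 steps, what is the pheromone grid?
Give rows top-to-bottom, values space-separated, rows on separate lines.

After step 1: ants at (0,2),(3,3),(0,1)
  0 1 3 0
  0 0 0 0
  0 0 0 0
  0 0 1 4
  1 0 0 0
After step 2: ants at (0,1),(3,2),(0,2)
  0 2 4 0
  0 0 0 0
  0 0 0 0
  0 0 2 3
  0 0 0 0
After step 3: ants at (0,2),(3,3),(0,1)
  0 3 5 0
  0 0 0 0
  0 0 0 0
  0 0 1 4
  0 0 0 0
After step 4: ants at (0,1),(3,2),(0,2)
  0 4 6 0
  0 0 0 0
  0 0 0 0
  0 0 2 3
  0 0 0 0
After step 5: ants at (0,2),(3,3),(0,1)
  0 5 7 0
  0 0 0 0
  0 0 0 0
  0 0 1 4
  0 0 0 0
After step 6: ants at (0,1),(3,2),(0,2)
  0 6 8 0
  0 0 0 0
  0 0 0 0
  0 0 2 3
  0 0 0 0

0 6 8 0
0 0 0 0
0 0 0 0
0 0 2 3
0 0 0 0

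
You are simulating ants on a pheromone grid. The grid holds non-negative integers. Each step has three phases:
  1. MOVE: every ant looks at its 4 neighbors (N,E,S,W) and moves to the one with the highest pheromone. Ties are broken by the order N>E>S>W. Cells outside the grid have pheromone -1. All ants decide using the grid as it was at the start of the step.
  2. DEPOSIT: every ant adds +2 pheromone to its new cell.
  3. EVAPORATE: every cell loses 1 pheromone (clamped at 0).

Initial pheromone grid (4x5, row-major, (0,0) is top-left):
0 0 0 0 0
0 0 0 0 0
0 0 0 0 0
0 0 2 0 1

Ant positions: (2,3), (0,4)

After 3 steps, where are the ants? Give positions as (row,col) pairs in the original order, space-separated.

Step 1: ant0:(2,3)->N->(1,3) | ant1:(0,4)->S->(1,4)
  grid max=1 at (1,3)
Step 2: ant0:(1,3)->E->(1,4) | ant1:(1,4)->W->(1,3)
  grid max=2 at (1,3)
Step 3: ant0:(1,4)->W->(1,3) | ant1:(1,3)->E->(1,4)
  grid max=3 at (1,3)

(1,3) (1,4)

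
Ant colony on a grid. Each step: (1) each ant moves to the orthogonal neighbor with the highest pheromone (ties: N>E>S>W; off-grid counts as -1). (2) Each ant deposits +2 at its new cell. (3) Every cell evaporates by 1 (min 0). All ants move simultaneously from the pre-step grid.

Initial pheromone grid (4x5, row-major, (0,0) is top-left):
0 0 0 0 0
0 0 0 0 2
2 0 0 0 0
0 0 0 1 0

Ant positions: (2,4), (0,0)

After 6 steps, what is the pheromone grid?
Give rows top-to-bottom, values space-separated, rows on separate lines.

After step 1: ants at (1,4),(0,1)
  0 1 0 0 0
  0 0 0 0 3
  1 0 0 0 0
  0 0 0 0 0
After step 2: ants at (0,4),(0,2)
  0 0 1 0 1
  0 0 0 0 2
  0 0 0 0 0
  0 0 0 0 0
After step 3: ants at (1,4),(0,3)
  0 0 0 1 0
  0 0 0 0 3
  0 0 0 0 0
  0 0 0 0 0
After step 4: ants at (0,4),(0,4)
  0 0 0 0 3
  0 0 0 0 2
  0 0 0 0 0
  0 0 0 0 0
After step 5: ants at (1,4),(1,4)
  0 0 0 0 2
  0 0 0 0 5
  0 0 0 0 0
  0 0 0 0 0
After step 6: ants at (0,4),(0,4)
  0 0 0 0 5
  0 0 0 0 4
  0 0 0 0 0
  0 0 0 0 0

0 0 0 0 5
0 0 0 0 4
0 0 0 0 0
0 0 0 0 0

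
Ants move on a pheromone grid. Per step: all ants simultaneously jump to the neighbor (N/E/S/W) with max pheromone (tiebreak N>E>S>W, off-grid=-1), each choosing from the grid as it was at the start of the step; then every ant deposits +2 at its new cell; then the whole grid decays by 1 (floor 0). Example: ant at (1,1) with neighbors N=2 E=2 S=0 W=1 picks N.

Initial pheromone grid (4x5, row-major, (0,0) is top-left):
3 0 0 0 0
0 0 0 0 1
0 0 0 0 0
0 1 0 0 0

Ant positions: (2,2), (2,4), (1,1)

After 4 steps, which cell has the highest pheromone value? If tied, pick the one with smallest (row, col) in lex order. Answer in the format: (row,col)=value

Answer: (0,0)=3

Derivation:
Step 1: ant0:(2,2)->N->(1,2) | ant1:(2,4)->N->(1,4) | ant2:(1,1)->N->(0,1)
  grid max=2 at (0,0)
Step 2: ant0:(1,2)->N->(0,2) | ant1:(1,4)->N->(0,4) | ant2:(0,1)->W->(0,0)
  grid max=3 at (0,0)
Step 3: ant0:(0,2)->E->(0,3) | ant1:(0,4)->S->(1,4) | ant2:(0,0)->E->(0,1)
  grid max=2 at (0,0)
Step 4: ant0:(0,3)->E->(0,4) | ant1:(1,4)->N->(0,4) | ant2:(0,1)->W->(0,0)
  grid max=3 at (0,0)
Final grid:
  3 0 0 0 3
  0 0 0 0 1
  0 0 0 0 0
  0 0 0 0 0
Max pheromone 3 at (0,0)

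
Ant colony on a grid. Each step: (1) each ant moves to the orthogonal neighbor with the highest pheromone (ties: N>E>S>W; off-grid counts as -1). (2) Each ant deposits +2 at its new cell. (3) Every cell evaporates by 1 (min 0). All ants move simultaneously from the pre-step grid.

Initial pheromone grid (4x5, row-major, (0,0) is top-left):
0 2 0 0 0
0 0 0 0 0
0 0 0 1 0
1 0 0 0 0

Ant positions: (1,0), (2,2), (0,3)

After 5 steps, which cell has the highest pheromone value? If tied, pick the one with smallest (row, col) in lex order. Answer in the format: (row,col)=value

Step 1: ant0:(1,0)->N->(0,0) | ant1:(2,2)->E->(2,3) | ant2:(0,3)->E->(0,4)
  grid max=2 at (2,3)
Step 2: ant0:(0,0)->E->(0,1) | ant1:(2,3)->N->(1,3) | ant2:(0,4)->S->(1,4)
  grid max=2 at (0,1)
Step 3: ant0:(0,1)->E->(0,2) | ant1:(1,3)->E->(1,4) | ant2:(1,4)->W->(1,3)
  grid max=2 at (1,3)
Step 4: ant0:(0,2)->W->(0,1) | ant1:(1,4)->W->(1,3) | ant2:(1,3)->E->(1,4)
  grid max=3 at (1,3)
Step 5: ant0:(0,1)->E->(0,2) | ant1:(1,3)->E->(1,4) | ant2:(1,4)->W->(1,3)
  grid max=4 at (1,3)
Final grid:
  0 1 1 0 0
  0 0 0 4 4
  0 0 0 0 0
  0 0 0 0 0
Max pheromone 4 at (1,3)

Answer: (1,3)=4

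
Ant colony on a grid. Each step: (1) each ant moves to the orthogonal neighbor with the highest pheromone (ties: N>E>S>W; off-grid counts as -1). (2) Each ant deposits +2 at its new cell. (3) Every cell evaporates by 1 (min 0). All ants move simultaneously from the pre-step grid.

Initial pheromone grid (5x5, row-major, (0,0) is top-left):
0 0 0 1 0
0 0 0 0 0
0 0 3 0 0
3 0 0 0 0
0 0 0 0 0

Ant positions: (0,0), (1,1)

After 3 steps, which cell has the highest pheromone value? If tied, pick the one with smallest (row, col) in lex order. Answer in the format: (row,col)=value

Answer: (0,1)=5

Derivation:
Step 1: ant0:(0,0)->E->(0,1) | ant1:(1,1)->N->(0,1)
  grid max=3 at (0,1)
Step 2: ant0:(0,1)->E->(0,2) | ant1:(0,1)->E->(0,2)
  grid max=3 at (0,2)
Step 3: ant0:(0,2)->W->(0,1) | ant1:(0,2)->W->(0,1)
  grid max=5 at (0,1)
Final grid:
  0 5 2 0 0
  0 0 0 0 0
  0 0 0 0 0
  0 0 0 0 0
  0 0 0 0 0
Max pheromone 5 at (0,1)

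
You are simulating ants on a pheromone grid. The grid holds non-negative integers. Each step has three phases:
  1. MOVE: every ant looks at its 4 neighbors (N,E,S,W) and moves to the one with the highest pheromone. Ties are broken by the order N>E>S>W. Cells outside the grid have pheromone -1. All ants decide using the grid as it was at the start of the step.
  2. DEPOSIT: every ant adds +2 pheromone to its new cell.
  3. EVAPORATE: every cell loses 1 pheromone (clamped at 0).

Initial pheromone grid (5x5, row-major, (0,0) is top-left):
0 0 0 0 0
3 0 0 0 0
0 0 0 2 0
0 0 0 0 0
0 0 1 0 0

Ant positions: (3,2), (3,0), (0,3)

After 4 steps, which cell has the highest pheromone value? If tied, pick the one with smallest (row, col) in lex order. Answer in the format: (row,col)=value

Answer: (1,0)=3

Derivation:
Step 1: ant0:(3,2)->S->(4,2) | ant1:(3,0)->N->(2,0) | ant2:(0,3)->E->(0,4)
  grid max=2 at (1,0)
Step 2: ant0:(4,2)->N->(3,2) | ant1:(2,0)->N->(1,0) | ant2:(0,4)->S->(1,4)
  grid max=3 at (1,0)
Step 3: ant0:(3,2)->S->(4,2) | ant1:(1,0)->N->(0,0) | ant2:(1,4)->N->(0,4)
  grid max=2 at (1,0)
Step 4: ant0:(4,2)->N->(3,2) | ant1:(0,0)->S->(1,0) | ant2:(0,4)->S->(1,4)
  grid max=3 at (1,0)
Final grid:
  0 0 0 0 0
  3 0 0 0 1
  0 0 0 0 0
  0 0 1 0 0
  0 0 1 0 0
Max pheromone 3 at (1,0)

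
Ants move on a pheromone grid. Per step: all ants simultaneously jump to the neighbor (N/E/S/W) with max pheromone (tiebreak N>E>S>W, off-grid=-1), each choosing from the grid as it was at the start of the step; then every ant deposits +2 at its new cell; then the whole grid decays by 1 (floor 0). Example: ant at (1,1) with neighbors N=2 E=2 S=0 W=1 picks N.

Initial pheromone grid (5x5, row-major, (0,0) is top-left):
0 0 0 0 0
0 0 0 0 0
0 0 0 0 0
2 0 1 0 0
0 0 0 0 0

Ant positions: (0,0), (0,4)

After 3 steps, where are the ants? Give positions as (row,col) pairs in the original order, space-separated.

Step 1: ant0:(0,0)->E->(0,1) | ant1:(0,4)->S->(1,4)
  grid max=1 at (0,1)
Step 2: ant0:(0,1)->E->(0,2) | ant1:(1,4)->N->(0,4)
  grid max=1 at (0,2)
Step 3: ant0:(0,2)->E->(0,3) | ant1:(0,4)->S->(1,4)
  grid max=1 at (0,3)

(0,3) (1,4)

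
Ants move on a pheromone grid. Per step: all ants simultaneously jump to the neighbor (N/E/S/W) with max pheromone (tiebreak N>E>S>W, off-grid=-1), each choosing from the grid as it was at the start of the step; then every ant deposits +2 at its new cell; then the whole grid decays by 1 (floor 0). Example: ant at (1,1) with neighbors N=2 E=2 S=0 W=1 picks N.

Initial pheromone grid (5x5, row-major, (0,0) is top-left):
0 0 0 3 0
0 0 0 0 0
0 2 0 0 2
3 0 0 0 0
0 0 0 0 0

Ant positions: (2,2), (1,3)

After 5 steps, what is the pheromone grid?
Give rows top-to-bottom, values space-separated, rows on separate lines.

After step 1: ants at (2,1),(0,3)
  0 0 0 4 0
  0 0 0 0 0
  0 3 0 0 1
  2 0 0 0 0
  0 0 0 0 0
After step 2: ants at (1,1),(0,4)
  0 0 0 3 1
  0 1 0 0 0
  0 2 0 0 0
  1 0 0 0 0
  0 0 0 0 0
After step 3: ants at (2,1),(0,3)
  0 0 0 4 0
  0 0 0 0 0
  0 3 0 0 0
  0 0 0 0 0
  0 0 0 0 0
After step 4: ants at (1,1),(0,4)
  0 0 0 3 1
  0 1 0 0 0
  0 2 0 0 0
  0 0 0 0 0
  0 0 0 0 0
After step 5: ants at (2,1),(0,3)
  0 0 0 4 0
  0 0 0 0 0
  0 3 0 0 0
  0 0 0 0 0
  0 0 0 0 0

0 0 0 4 0
0 0 0 0 0
0 3 0 0 0
0 0 0 0 0
0 0 0 0 0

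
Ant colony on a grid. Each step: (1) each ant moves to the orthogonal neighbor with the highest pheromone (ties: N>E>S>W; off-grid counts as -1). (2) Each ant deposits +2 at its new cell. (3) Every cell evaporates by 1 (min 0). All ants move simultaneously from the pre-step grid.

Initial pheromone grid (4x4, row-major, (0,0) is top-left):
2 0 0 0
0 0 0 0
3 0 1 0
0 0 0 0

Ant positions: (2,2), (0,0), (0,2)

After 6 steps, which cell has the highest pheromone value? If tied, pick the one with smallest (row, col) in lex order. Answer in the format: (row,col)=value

Step 1: ant0:(2,2)->N->(1,2) | ant1:(0,0)->E->(0,1) | ant2:(0,2)->E->(0,3)
  grid max=2 at (2,0)
Step 2: ant0:(1,2)->N->(0,2) | ant1:(0,1)->W->(0,0) | ant2:(0,3)->S->(1,3)
  grid max=2 at (0,0)
Step 3: ant0:(0,2)->E->(0,3) | ant1:(0,0)->E->(0,1) | ant2:(1,3)->N->(0,3)
  grid max=3 at (0,3)
Step 4: ant0:(0,3)->S->(1,3) | ant1:(0,1)->W->(0,0) | ant2:(0,3)->S->(1,3)
  grid max=3 at (1,3)
Step 5: ant0:(1,3)->N->(0,3) | ant1:(0,0)->E->(0,1) | ant2:(1,3)->N->(0,3)
  grid max=5 at (0,3)
Step 6: ant0:(0,3)->S->(1,3) | ant1:(0,1)->W->(0,0) | ant2:(0,3)->S->(1,3)
  grid max=5 at (1,3)
Final grid:
  2 0 0 4
  0 0 0 5
  0 0 0 0
  0 0 0 0
Max pheromone 5 at (1,3)

Answer: (1,3)=5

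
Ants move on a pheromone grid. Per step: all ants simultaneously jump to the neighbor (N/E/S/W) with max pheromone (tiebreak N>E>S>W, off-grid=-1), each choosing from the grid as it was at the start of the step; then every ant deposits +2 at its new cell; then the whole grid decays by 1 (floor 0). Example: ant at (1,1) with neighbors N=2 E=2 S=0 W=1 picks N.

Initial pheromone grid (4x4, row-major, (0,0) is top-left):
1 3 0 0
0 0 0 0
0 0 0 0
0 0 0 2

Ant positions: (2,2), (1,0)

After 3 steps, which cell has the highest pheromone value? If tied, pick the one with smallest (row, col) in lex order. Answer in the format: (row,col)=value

Step 1: ant0:(2,2)->N->(1,2) | ant1:(1,0)->N->(0,0)
  grid max=2 at (0,0)
Step 2: ant0:(1,2)->N->(0,2) | ant1:(0,0)->E->(0,1)
  grid max=3 at (0,1)
Step 3: ant0:(0,2)->W->(0,1) | ant1:(0,1)->E->(0,2)
  grid max=4 at (0,1)
Final grid:
  0 4 2 0
  0 0 0 0
  0 0 0 0
  0 0 0 0
Max pheromone 4 at (0,1)

Answer: (0,1)=4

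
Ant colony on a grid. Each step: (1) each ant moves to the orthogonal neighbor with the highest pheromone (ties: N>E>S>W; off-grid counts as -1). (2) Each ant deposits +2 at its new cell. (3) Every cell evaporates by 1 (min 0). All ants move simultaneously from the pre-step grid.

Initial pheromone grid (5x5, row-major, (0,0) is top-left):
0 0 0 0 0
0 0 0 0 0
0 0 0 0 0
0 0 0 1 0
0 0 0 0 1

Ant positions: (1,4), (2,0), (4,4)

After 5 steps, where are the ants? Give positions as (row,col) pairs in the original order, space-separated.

Step 1: ant0:(1,4)->N->(0,4) | ant1:(2,0)->N->(1,0) | ant2:(4,4)->N->(3,4)
  grid max=1 at (0,4)
Step 2: ant0:(0,4)->S->(1,4) | ant1:(1,0)->N->(0,0) | ant2:(3,4)->N->(2,4)
  grid max=1 at (0,0)
Step 3: ant0:(1,4)->S->(2,4) | ant1:(0,0)->E->(0,1) | ant2:(2,4)->N->(1,4)
  grid max=2 at (1,4)
Step 4: ant0:(2,4)->N->(1,4) | ant1:(0,1)->E->(0,2) | ant2:(1,4)->S->(2,4)
  grid max=3 at (1,4)
Step 5: ant0:(1,4)->S->(2,4) | ant1:(0,2)->E->(0,3) | ant2:(2,4)->N->(1,4)
  grid max=4 at (1,4)

(2,4) (0,3) (1,4)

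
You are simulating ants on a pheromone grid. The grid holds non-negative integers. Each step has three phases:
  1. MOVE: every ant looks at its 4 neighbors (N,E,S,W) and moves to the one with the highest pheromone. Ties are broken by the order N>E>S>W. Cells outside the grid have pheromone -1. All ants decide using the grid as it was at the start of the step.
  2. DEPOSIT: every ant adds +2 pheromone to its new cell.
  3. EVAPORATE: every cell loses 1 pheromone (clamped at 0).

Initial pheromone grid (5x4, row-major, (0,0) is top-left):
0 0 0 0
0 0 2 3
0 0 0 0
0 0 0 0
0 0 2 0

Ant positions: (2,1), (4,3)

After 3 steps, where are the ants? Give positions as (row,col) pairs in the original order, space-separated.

Step 1: ant0:(2,1)->N->(1,1) | ant1:(4,3)->W->(4,2)
  grid max=3 at (4,2)
Step 2: ant0:(1,1)->E->(1,2) | ant1:(4,2)->N->(3,2)
  grid max=2 at (1,2)
Step 3: ant0:(1,2)->E->(1,3) | ant1:(3,2)->S->(4,2)
  grid max=3 at (4,2)

(1,3) (4,2)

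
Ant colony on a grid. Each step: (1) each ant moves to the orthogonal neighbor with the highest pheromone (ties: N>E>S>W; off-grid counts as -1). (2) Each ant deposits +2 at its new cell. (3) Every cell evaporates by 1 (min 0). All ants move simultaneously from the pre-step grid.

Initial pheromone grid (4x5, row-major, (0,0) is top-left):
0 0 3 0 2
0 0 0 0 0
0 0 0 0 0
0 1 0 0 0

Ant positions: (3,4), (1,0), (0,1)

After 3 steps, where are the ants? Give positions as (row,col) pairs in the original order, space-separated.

Step 1: ant0:(3,4)->N->(2,4) | ant1:(1,0)->N->(0,0) | ant2:(0,1)->E->(0,2)
  grid max=4 at (0,2)
Step 2: ant0:(2,4)->N->(1,4) | ant1:(0,0)->E->(0,1) | ant2:(0,2)->E->(0,3)
  grid max=3 at (0,2)
Step 3: ant0:(1,4)->N->(0,4) | ant1:(0,1)->E->(0,2) | ant2:(0,3)->W->(0,2)
  grid max=6 at (0,2)

(0,4) (0,2) (0,2)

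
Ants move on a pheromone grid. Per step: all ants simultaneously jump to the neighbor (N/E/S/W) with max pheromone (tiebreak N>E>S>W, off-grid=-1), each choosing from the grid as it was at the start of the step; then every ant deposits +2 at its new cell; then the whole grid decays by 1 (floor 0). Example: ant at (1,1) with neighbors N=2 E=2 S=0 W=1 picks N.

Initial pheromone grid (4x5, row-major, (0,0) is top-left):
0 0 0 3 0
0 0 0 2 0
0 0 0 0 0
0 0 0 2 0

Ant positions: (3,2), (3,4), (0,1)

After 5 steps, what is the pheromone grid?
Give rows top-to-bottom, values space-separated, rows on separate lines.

After step 1: ants at (3,3),(3,3),(0,2)
  0 0 1 2 0
  0 0 0 1 0
  0 0 0 0 0
  0 0 0 5 0
After step 2: ants at (2,3),(2,3),(0,3)
  0 0 0 3 0
  0 0 0 0 0
  0 0 0 3 0
  0 0 0 4 0
After step 3: ants at (3,3),(3,3),(0,4)
  0 0 0 2 1
  0 0 0 0 0
  0 0 0 2 0
  0 0 0 7 0
After step 4: ants at (2,3),(2,3),(0,3)
  0 0 0 3 0
  0 0 0 0 0
  0 0 0 5 0
  0 0 0 6 0
After step 5: ants at (3,3),(3,3),(0,4)
  0 0 0 2 1
  0 0 0 0 0
  0 0 0 4 0
  0 0 0 9 0

0 0 0 2 1
0 0 0 0 0
0 0 0 4 0
0 0 0 9 0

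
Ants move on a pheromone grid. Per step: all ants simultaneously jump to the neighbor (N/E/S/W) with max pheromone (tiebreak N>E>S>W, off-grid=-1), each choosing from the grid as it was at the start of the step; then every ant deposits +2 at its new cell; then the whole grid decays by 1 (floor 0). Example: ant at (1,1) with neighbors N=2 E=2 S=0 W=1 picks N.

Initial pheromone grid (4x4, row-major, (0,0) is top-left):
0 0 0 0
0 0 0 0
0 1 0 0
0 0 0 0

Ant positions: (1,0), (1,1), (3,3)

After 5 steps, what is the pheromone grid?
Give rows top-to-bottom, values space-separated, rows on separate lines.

After step 1: ants at (0,0),(2,1),(2,3)
  1 0 0 0
  0 0 0 0
  0 2 0 1
  0 0 0 0
After step 2: ants at (0,1),(1,1),(1,3)
  0 1 0 0
  0 1 0 1
  0 1 0 0
  0 0 0 0
After step 3: ants at (1,1),(0,1),(0,3)
  0 2 0 1
  0 2 0 0
  0 0 0 0
  0 0 0 0
After step 4: ants at (0,1),(1,1),(1,3)
  0 3 0 0
  0 3 0 1
  0 0 0 0
  0 0 0 0
After step 5: ants at (1,1),(0,1),(0,3)
  0 4 0 1
  0 4 0 0
  0 0 0 0
  0 0 0 0

0 4 0 1
0 4 0 0
0 0 0 0
0 0 0 0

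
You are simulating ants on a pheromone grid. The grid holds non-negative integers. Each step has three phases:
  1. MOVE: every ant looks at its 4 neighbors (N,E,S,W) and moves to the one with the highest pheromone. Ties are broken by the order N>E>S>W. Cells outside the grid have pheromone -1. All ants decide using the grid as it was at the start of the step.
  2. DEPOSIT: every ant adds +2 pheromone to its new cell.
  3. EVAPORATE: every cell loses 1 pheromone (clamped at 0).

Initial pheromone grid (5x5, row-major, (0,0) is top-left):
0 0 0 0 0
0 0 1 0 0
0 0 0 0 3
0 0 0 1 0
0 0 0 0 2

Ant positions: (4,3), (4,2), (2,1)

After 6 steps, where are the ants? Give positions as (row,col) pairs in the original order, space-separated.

Step 1: ant0:(4,3)->E->(4,4) | ant1:(4,2)->N->(3,2) | ant2:(2,1)->N->(1,1)
  grid max=3 at (4,4)
Step 2: ant0:(4,4)->N->(3,4) | ant1:(3,2)->N->(2,2) | ant2:(1,1)->N->(0,1)
  grid max=2 at (4,4)
Step 3: ant0:(3,4)->S->(4,4) | ant1:(2,2)->N->(1,2) | ant2:(0,1)->E->(0,2)
  grid max=3 at (4,4)
Step 4: ant0:(4,4)->N->(3,4) | ant1:(1,2)->N->(0,2) | ant2:(0,2)->S->(1,2)
  grid max=2 at (0,2)
Step 5: ant0:(3,4)->S->(4,4) | ant1:(0,2)->S->(1,2) | ant2:(1,2)->N->(0,2)
  grid max=3 at (0,2)
Step 6: ant0:(4,4)->N->(3,4) | ant1:(1,2)->N->(0,2) | ant2:(0,2)->S->(1,2)
  grid max=4 at (0,2)

(3,4) (0,2) (1,2)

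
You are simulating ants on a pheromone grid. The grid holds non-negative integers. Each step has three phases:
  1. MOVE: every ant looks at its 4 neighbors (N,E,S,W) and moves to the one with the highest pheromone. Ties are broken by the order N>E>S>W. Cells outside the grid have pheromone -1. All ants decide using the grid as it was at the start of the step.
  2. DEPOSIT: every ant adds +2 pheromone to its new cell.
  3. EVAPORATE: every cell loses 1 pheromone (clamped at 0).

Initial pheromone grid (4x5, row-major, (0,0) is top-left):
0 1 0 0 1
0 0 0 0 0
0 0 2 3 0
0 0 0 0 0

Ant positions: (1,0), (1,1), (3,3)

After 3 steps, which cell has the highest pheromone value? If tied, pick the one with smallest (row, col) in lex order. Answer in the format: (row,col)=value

Step 1: ant0:(1,0)->N->(0,0) | ant1:(1,1)->N->(0,1) | ant2:(3,3)->N->(2,3)
  grid max=4 at (2,3)
Step 2: ant0:(0,0)->E->(0,1) | ant1:(0,1)->W->(0,0) | ant2:(2,3)->W->(2,2)
  grid max=3 at (0,1)
Step 3: ant0:(0,1)->W->(0,0) | ant1:(0,0)->E->(0,1) | ant2:(2,2)->E->(2,3)
  grid max=4 at (0,1)
Final grid:
  3 4 0 0 0
  0 0 0 0 0
  0 0 1 4 0
  0 0 0 0 0
Max pheromone 4 at (0,1)

Answer: (0,1)=4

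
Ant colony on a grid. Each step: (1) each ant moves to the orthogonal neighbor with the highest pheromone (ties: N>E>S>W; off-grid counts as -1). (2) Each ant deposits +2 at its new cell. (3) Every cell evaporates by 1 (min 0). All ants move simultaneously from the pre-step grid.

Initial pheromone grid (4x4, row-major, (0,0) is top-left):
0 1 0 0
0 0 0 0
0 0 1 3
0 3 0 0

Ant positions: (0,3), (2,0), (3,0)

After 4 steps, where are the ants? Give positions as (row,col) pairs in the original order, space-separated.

Step 1: ant0:(0,3)->S->(1,3) | ant1:(2,0)->N->(1,0) | ant2:(3,0)->E->(3,1)
  grid max=4 at (3,1)
Step 2: ant0:(1,3)->S->(2,3) | ant1:(1,0)->N->(0,0) | ant2:(3,1)->N->(2,1)
  grid max=3 at (2,3)
Step 3: ant0:(2,3)->N->(1,3) | ant1:(0,0)->E->(0,1) | ant2:(2,1)->S->(3,1)
  grid max=4 at (3,1)
Step 4: ant0:(1,3)->S->(2,3) | ant1:(0,1)->E->(0,2) | ant2:(3,1)->N->(2,1)
  grid max=3 at (2,3)

(2,3) (0,2) (2,1)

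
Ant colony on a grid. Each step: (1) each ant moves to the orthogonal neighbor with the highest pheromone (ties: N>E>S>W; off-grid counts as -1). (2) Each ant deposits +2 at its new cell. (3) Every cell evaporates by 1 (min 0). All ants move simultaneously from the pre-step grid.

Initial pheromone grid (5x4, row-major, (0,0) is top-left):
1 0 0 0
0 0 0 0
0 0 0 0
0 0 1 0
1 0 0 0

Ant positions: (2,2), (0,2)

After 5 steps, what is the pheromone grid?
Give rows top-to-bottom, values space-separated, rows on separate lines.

After step 1: ants at (3,2),(0,3)
  0 0 0 1
  0 0 0 0
  0 0 0 0
  0 0 2 0
  0 0 0 0
After step 2: ants at (2,2),(1,3)
  0 0 0 0
  0 0 0 1
  0 0 1 0
  0 0 1 0
  0 0 0 0
After step 3: ants at (3,2),(0,3)
  0 0 0 1
  0 0 0 0
  0 0 0 0
  0 0 2 0
  0 0 0 0
After step 4: ants at (2,2),(1,3)
  0 0 0 0
  0 0 0 1
  0 0 1 0
  0 0 1 0
  0 0 0 0
After step 5: ants at (3,2),(0,3)
  0 0 0 1
  0 0 0 0
  0 0 0 0
  0 0 2 0
  0 0 0 0

0 0 0 1
0 0 0 0
0 0 0 0
0 0 2 0
0 0 0 0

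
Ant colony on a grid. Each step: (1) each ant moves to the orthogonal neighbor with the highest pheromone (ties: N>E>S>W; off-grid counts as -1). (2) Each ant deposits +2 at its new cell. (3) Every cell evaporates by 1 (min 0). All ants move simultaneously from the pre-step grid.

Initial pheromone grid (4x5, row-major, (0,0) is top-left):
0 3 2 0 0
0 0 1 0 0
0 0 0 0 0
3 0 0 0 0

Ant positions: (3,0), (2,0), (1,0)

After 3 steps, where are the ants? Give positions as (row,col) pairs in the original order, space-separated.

Step 1: ant0:(3,0)->N->(2,0) | ant1:(2,0)->S->(3,0) | ant2:(1,0)->N->(0,0)
  grid max=4 at (3,0)
Step 2: ant0:(2,0)->S->(3,0) | ant1:(3,0)->N->(2,0) | ant2:(0,0)->E->(0,1)
  grid max=5 at (3,0)
Step 3: ant0:(3,0)->N->(2,0) | ant1:(2,0)->S->(3,0) | ant2:(0,1)->E->(0,2)
  grid max=6 at (3,0)

(2,0) (3,0) (0,2)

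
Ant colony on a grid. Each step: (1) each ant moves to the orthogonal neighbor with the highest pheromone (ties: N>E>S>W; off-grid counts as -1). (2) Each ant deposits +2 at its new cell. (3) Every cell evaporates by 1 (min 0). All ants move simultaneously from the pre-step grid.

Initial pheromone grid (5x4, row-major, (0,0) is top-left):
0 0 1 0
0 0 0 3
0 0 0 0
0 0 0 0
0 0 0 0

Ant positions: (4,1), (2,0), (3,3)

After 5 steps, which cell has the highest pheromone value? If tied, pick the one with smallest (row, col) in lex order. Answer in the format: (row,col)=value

Answer: (0,1)=3

Derivation:
Step 1: ant0:(4,1)->N->(3,1) | ant1:(2,0)->N->(1,0) | ant2:(3,3)->N->(2,3)
  grid max=2 at (1,3)
Step 2: ant0:(3,1)->N->(2,1) | ant1:(1,0)->N->(0,0) | ant2:(2,3)->N->(1,3)
  grid max=3 at (1,3)
Step 3: ant0:(2,1)->N->(1,1) | ant1:(0,0)->E->(0,1) | ant2:(1,3)->N->(0,3)
  grid max=2 at (1,3)
Step 4: ant0:(1,1)->N->(0,1) | ant1:(0,1)->S->(1,1) | ant2:(0,3)->S->(1,3)
  grid max=3 at (1,3)
Step 5: ant0:(0,1)->S->(1,1) | ant1:(1,1)->N->(0,1) | ant2:(1,3)->N->(0,3)
  grid max=3 at (0,1)
Final grid:
  0 3 0 1
  0 3 0 2
  0 0 0 0
  0 0 0 0
  0 0 0 0
Max pheromone 3 at (0,1)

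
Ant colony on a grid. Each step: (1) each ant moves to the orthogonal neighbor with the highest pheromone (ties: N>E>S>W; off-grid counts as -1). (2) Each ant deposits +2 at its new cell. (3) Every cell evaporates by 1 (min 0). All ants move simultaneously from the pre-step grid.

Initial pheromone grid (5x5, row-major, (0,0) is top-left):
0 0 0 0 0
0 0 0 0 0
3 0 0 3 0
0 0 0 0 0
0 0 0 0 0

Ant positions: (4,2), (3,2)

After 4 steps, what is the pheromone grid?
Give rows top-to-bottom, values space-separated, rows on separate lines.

After step 1: ants at (3,2),(2,2)
  0 0 0 0 0
  0 0 0 0 0
  2 0 1 2 0
  0 0 1 0 0
  0 0 0 0 0
After step 2: ants at (2,2),(2,3)
  0 0 0 0 0
  0 0 0 0 0
  1 0 2 3 0
  0 0 0 0 0
  0 0 0 0 0
After step 3: ants at (2,3),(2,2)
  0 0 0 0 0
  0 0 0 0 0
  0 0 3 4 0
  0 0 0 0 0
  0 0 0 0 0
After step 4: ants at (2,2),(2,3)
  0 0 0 0 0
  0 0 0 0 0
  0 0 4 5 0
  0 0 0 0 0
  0 0 0 0 0

0 0 0 0 0
0 0 0 0 0
0 0 4 5 0
0 0 0 0 0
0 0 0 0 0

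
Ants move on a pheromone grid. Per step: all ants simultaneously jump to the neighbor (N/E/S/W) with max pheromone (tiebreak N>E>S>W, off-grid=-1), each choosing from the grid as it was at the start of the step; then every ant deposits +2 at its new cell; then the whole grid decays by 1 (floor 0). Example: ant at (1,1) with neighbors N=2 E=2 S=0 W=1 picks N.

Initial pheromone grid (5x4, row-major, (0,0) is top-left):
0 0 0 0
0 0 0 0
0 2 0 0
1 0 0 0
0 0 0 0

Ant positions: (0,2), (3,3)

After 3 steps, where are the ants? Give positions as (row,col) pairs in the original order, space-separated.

Step 1: ant0:(0,2)->E->(0,3) | ant1:(3,3)->N->(2,3)
  grid max=1 at (0,3)
Step 2: ant0:(0,3)->S->(1,3) | ant1:(2,3)->N->(1,3)
  grid max=3 at (1,3)
Step 3: ant0:(1,3)->N->(0,3) | ant1:(1,3)->N->(0,3)
  grid max=3 at (0,3)

(0,3) (0,3)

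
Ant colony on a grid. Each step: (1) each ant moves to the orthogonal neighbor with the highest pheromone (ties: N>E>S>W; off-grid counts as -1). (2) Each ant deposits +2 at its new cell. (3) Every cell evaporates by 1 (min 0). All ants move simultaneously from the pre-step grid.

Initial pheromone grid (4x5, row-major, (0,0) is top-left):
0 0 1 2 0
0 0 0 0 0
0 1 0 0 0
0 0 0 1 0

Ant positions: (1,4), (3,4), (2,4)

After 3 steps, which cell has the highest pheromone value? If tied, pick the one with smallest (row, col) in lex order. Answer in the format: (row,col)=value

Step 1: ant0:(1,4)->N->(0,4) | ant1:(3,4)->W->(3,3) | ant2:(2,4)->N->(1,4)
  grid max=2 at (3,3)
Step 2: ant0:(0,4)->S->(1,4) | ant1:(3,3)->N->(2,3) | ant2:(1,4)->N->(0,4)
  grid max=2 at (0,4)
Step 3: ant0:(1,4)->N->(0,4) | ant1:(2,3)->S->(3,3) | ant2:(0,4)->S->(1,4)
  grid max=3 at (0,4)
Final grid:
  0 0 0 0 3
  0 0 0 0 3
  0 0 0 0 0
  0 0 0 2 0
Max pheromone 3 at (0,4)

Answer: (0,4)=3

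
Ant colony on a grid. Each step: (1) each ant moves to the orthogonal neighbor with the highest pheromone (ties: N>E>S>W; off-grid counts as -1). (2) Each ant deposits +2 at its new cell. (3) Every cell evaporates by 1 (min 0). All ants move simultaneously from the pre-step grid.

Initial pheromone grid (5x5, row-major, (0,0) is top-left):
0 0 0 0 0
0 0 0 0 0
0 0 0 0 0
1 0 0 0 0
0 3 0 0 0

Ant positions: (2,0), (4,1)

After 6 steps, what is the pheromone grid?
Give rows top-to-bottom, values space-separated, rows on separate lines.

After step 1: ants at (3,0),(3,1)
  0 0 0 0 0
  0 0 0 0 0
  0 0 0 0 0
  2 1 0 0 0
  0 2 0 0 0
After step 2: ants at (3,1),(4,1)
  0 0 0 0 0
  0 0 0 0 0
  0 0 0 0 0
  1 2 0 0 0
  0 3 0 0 0
After step 3: ants at (4,1),(3,1)
  0 0 0 0 0
  0 0 0 0 0
  0 0 0 0 0
  0 3 0 0 0
  0 4 0 0 0
After step 4: ants at (3,1),(4,1)
  0 0 0 0 0
  0 0 0 0 0
  0 0 0 0 0
  0 4 0 0 0
  0 5 0 0 0
After step 5: ants at (4,1),(3,1)
  0 0 0 0 0
  0 0 0 0 0
  0 0 0 0 0
  0 5 0 0 0
  0 6 0 0 0
After step 6: ants at (3,1),(4,1)
  0 0 0 0 0
  0 0 0 0 0
  0 0 0 0 0
  0 6 0 0 0
  0 7 0 0 0

0 0 0 0 0
0 0 0 0 0
0 0 0 0 0
0 6 0 0 0
0 7 0 0 0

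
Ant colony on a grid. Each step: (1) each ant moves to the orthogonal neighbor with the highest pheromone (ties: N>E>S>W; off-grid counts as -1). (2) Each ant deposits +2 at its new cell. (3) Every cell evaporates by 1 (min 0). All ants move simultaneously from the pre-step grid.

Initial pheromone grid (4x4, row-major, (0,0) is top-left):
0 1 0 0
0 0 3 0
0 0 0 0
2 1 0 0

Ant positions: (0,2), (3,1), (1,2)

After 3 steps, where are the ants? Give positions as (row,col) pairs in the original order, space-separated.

Step 1: ant0:(0,2)->S->(1,2) | ant1:(3,1)->W->(3,0) | ant2:(1,2)->N->(0,2)
  grid max=4 at (1,2)
Step 2: ant0:(1,2)->N->(0,2) | ant1:(3,0)->N->(2,0) | ant2:(0,2)->S->(1,2)
  grid max=5 at (1,2)
Step 3: ant0:(0,2)->S->(1,2) | ant1:(2,0)->S->(3,0) | ant2:(1,2)->N->(0,2)
  grid max=6 at (1,2)

(1,2) (3,0) (0,2)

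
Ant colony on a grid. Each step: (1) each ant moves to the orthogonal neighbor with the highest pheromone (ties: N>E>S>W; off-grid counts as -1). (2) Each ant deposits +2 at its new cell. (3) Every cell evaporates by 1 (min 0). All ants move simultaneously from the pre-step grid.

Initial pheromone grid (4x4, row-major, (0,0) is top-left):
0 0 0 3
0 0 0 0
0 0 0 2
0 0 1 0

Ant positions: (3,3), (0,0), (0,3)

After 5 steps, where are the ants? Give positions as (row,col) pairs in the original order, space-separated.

Step 1: ant0:(3,3)->N->(2,3) | ant1:(0,0)->E->(0,1) | ant2:(0,3)->S->(1,3)
  grid max=3 at (2,3)
Step 2: ant0:(2,3)->N->(1,3) | ant1:(0,1)->E->(0,2) | ant2:(1,3)->S->(2,3)
  grid max=4 at (2,3)
Step 3: ant0:(1,3)->S->(2,3) | ant1:(0,2)->E->(0,3) | ant2:(2,3)->N->(1,3)
  grid max=5 at (2,3)
Step 4: ant0:(2,3)->N->(1,3) | ant1:(0,3)->S->(1,3) | ant2:(1,3)->S->(2,3)
  grid max=6 at (1,3)
Step 5: ant0:(1,3)->S->(2,3) | ant1:(1,3)->S->(2,3) | ant2:(2,3)->N->(1,3)
  grid max=9 at (2,3)

(2,3) (2,3) (1,3)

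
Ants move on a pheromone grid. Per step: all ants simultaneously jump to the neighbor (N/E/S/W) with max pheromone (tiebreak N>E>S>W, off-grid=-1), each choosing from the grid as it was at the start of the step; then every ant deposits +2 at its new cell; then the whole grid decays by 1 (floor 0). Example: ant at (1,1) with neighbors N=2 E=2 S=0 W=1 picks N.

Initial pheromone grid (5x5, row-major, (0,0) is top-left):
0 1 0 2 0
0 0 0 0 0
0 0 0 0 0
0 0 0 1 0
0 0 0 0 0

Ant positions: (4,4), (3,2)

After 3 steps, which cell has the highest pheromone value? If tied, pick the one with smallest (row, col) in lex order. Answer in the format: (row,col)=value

Step 1: ant0:(4,4)->N->(3,4) | ant1:(3,2)->E->(3,3)
  grid max=2 at (3,3)
Step 2: ant0:(3,4)->W->(3,3) | ant1:(3,3)->E->(3,4)
  grid max=3 at (3,3)
Step 3: ant0:(3,3)->E->(3,4) | ant1:(3,4)->W->(3,3)
  grid max=4 at (3,3)
Final grid:
  0 0 0 0 0
  0 0 0 0 0
  0 0 0 0 0
  0 0 0 4 3
  0 0 0 0 0
Max pheromone 4 at (3,3)

Answer: (3,3)=4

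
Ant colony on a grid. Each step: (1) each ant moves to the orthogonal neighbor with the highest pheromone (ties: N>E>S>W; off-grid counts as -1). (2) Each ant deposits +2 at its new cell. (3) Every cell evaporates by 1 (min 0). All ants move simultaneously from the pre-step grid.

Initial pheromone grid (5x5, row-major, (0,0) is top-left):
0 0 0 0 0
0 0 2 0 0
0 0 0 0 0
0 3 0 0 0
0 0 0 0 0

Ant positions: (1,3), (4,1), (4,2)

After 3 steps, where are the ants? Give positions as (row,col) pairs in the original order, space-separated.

Step 1: ant0:(1,3)->W->(1,2) | ant1:(4,1)->N->(3,1) | ant2:(4,2)->N->(3,2)
  grid max=4 at (3,1)
Step 2: ant0:(1,2)->N->(0,2) | ant1:(3,1)->E->(3,2) | ant2:(3,2)->W->(3,1)
  grid max=5 at (3,1)
Step 3: ant0:(0,2)->S->(1,2) | ant1:(3,2)->W->(3,1) | ant2:(3,1)->E->(3,2)
  grid max=6 at (3,1)

(1,2) (3,1) (3,2)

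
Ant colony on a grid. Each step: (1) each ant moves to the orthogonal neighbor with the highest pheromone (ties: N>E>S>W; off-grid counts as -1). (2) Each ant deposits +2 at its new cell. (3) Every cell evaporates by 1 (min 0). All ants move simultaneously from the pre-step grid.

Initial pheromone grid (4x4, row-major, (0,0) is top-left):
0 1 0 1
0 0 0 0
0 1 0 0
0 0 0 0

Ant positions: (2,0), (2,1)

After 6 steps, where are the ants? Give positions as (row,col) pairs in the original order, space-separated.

Step 1: ant0:(2,0)->E->(2,1) | ant1:(2,1)->N->(1,1)
  grid max=2 at (2,1)
Step 2: ant0:(2,1)->N->(1,1) | ant1:(1,1)->S->(2,1)
  grid max=3 at (2,1)
Step 3: ant0:(1,1)->S->(2,1) | ant1:(2,1)->N->(1,1)
  grid max=4 at (2,1)
Step 4: ant0:(2,1)->N->(1,1) | ant1:(1,1)->S->(2,1)
  grid max=5 at (2,1)
Step 5: ant0:(1,1)->S->(2,1) | ant1:(2,1)->N->(1,1)
  grid max=6 at (2,1)
Step 6: ant0:(2,1)->N->(1,1) | ant1:(1,1)->S->(2,1)
  grid max=7 at (2,1)

(1,1) (2,1)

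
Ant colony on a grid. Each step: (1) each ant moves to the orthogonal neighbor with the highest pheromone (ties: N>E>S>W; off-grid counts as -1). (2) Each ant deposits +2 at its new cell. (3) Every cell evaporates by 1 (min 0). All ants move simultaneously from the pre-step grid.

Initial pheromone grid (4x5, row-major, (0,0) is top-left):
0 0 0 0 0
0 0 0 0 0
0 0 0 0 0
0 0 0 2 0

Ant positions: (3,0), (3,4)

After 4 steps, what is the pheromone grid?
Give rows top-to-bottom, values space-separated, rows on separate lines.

After step 1: ants at (2,0),(3,3)
  0 0 0 0 0
  0 0 0 0 0
  1 0 0 0 0
  0 0 0 3 0
After step 2: ants at (1,0),(2,3)
  0 0 0 0 0
  1 0 0 0 0
  0 0 0 1 0
  0 0 0 2 0
After step 3: ants at (0,0),(3,3)
  1 0 0 0 0
  0 0 0 0 0
  0 0 0 0 0
  0 0 0 3 0
After step 4: ants at (0,1),(2,3)
  0 1 0 0 0
  0 0 0 0 0
  0 0 0 1 0
  0 0 0 2 0

0 1 0 0 0
0 0 0 0 0
0 0 0 1 0
0 0 0 2 0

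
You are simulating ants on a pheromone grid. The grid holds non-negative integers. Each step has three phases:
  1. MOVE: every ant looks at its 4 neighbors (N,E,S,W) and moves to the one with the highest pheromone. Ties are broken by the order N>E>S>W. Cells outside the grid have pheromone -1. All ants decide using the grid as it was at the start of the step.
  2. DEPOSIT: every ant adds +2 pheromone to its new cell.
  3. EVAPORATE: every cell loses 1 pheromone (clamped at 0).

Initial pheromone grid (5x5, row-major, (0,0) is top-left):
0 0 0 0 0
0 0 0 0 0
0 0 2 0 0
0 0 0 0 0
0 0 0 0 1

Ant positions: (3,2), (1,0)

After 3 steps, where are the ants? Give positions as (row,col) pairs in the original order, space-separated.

Step 1: ant0:(3,2)->N->(2,2) | ant1:(1,0)->N->(0,0)
  grid max=3 at (2,2)
Step 2: ant0:(2,2)->N->(1,2) | ant1:(0,0)->E->(0,1)
  grid max=2 at (2,2)
Step 3: ant0:(1,2)->S->(2,2) | ant1:(0,1)->E->(0,2)
  grid max=3 at (2,2)

(2,2) (0,2)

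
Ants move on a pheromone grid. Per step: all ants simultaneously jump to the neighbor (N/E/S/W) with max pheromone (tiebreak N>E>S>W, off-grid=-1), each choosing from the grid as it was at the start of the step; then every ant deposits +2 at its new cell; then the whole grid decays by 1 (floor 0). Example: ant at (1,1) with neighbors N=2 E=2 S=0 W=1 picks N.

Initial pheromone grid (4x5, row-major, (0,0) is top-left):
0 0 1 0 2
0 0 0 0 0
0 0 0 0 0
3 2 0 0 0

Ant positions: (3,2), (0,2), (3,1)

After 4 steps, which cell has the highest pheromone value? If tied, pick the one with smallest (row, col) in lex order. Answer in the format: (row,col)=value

Answer: (3,0)=7

Derivation:
Step 1: ant0:(3,2)->W->(3,1) | ant1:(0,2)->E->(0,3) | ant2:(3,1)->W->(3,0)
  grid max=4 at (3,0)
Step 2: ant0:(3,1)->W->(3,0) | ant1:(0,3)->E->(0,4) | ant2:(3,0)->E->(3,1)
  grid max=5 at (3,0)
Step 3: ant0:(3,0)->E->(3,1) | ant1:(0,4)->S->(1,4) | ant2:(3,1)->W->(3,0)
  grid max=6 at (3,0)
Step 4: ant0:(3,1)->W->(3,0) | ant1:(1,4)->N->(0,4) | ant2:(3,0)->E->(3,1)
  grid max=7 at (3,0)
Final grid:
  0 0 0 0 2
  0 0 0 0 0
  0 0 0 0 0
  7 6 0 0 0
Max pheromone 7 at (3,0)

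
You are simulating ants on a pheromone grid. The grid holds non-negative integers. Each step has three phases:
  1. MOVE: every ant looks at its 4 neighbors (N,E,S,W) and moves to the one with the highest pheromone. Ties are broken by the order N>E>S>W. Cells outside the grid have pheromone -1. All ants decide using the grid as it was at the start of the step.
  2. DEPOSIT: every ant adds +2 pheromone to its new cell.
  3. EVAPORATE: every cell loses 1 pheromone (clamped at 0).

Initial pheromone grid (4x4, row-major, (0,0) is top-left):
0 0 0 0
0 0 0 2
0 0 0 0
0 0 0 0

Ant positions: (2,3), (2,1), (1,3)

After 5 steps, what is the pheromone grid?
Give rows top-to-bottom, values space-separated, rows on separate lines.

After step 1: ants at (1,3),(1,1),(0,3)
  0 0 0 1
  0 1 0 3
  0 0 0 0
  0 0 0 0
After step 2: ants at (0,3),(0,1),(1,3)
  0 1 0 2
  0 0 0 4
  0 0 0 0
  0 0 0 0
After step 3: ants at (1,3),(0,2),(0,3)
  0 0 1 3
  0 0 0 5
  0 0 0 0
  0 0 0 0
After step 4: ants at (0,3),(0,3),(1,3)
  0 0 0 6
  0 0 0 6
  0 0 0 0
  0 0 0 0
After step 5: ants at (1,3),(1,3),(0,3)
  0 0 0 7
  0 0 0 9
  0 0 0 0
  0 0 0 0

0 0 0 7
0 0 0 9
0 0 0 0
0 0 0 0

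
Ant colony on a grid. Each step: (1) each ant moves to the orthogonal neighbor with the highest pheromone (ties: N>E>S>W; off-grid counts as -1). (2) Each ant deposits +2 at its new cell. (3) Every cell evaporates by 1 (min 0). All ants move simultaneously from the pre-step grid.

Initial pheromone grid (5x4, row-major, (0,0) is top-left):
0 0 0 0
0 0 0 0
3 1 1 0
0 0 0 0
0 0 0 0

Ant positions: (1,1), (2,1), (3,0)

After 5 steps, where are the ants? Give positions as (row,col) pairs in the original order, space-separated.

Step 1: ant0:(1,1)->S->(2,1) | ant1:(2,1)->W->(2,0) | ant2:(3,0)->N->(2,0)
  grid max=6 at (2,0)
Step 2: ant0:(2,1)->W->(2,0) | ant1:(2,0)->E->(2,1) | ant2:(2,0)->E->(2,1)
  grid max=7 at (2,0)
Step 3: ant0:(2,0)->E->(2,1) | ant1:(2,1)->W->(2,0) | ant2:(2,1)->W->(2,0)
  grid max=10 at (2,0)
Step 4: ant0:(2,1)->W->(2,0) | ant1:(2,0)->E->(2,1) | ant2:(2,0)->E->(2,1)
  grid max=11 at (2,0)
Step 5: ant0:(2,0)->E->(2,1) | ant1:(2,1)->W->(2,0) | ant2:(2,1)->W->(2,0)
  grid max=14 at (2,0)

(2,1) (2,0) (2,0)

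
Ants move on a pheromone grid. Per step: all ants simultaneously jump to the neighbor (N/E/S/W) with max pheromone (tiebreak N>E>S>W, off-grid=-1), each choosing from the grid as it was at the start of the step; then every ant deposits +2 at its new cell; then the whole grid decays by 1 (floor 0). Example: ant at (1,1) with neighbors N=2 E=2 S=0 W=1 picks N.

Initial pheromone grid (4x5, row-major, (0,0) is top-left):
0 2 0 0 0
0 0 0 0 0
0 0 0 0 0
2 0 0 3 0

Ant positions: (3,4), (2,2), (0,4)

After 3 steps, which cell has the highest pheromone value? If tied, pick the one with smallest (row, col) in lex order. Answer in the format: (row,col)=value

Answer: (3,3)=4

Derivation:
Step 1: ant0:(3,4)->W->(3,3) | ant1:(2,2)->N->(1,2) | ant2:(0,4)->S->(1,4)
  grid max=4 at (3,3)
Step 2: ant0:(3,3)->N->(2,3) | ant1:(1,2)->N->(0,2) | ant2:(1,4)->N->(0,4)
  grid max=3 at (3,3)
Step 3: ant0:(2,3)->S->(3,3) | ant1:(0,2)->E->(0,3) | ant2:(0,4)->S->(1,4)
  grid max=4 at (3,3)
Final grid:
  0 0 0 1 0
  0 0 0 0 1
  0 0 0 0 0
  0 0 0 4 0
Max pheromone 4 at (3,3)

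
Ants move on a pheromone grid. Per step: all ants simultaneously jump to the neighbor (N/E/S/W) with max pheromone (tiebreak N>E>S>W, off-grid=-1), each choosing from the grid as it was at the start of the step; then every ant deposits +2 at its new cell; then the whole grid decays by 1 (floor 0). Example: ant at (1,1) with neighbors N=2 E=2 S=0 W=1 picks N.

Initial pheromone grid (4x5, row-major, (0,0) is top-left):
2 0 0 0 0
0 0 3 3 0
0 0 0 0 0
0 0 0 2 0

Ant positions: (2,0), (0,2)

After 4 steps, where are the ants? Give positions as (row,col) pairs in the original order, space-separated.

Step 1: ant0:(2,0)->N->(1,0) | ant1:(0,2)->S->(1,2)
  grid max=4 at (1,2)
Step 2: ant0:(1,0)->N->(0,0) | ant1:(1,2)->E->(1,3)
  grid max=3 at (1,2)
Step 3: ant0:(0,0)->E->(0,1) | ant1:(1,3)->W->(1,2)
  grid max=4 at (1,2)
Step 4: ant0:(0,1)->W->(0,0) | ant1:(1,2)->E->(1,3)
  grid max=3 at (1,2)

(0,0) (1,3)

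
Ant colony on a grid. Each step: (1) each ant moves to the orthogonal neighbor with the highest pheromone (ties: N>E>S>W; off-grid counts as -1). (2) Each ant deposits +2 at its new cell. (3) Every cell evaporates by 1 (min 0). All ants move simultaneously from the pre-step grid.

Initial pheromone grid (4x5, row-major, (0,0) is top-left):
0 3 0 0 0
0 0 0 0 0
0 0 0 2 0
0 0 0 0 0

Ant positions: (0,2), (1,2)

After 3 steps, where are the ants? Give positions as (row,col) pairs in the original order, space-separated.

Step 1: ant0:(0,2)->W->(0,1) | ant1:(1,2)->N->(0,2)
  grid max=4 at (0,1)
Step 2: ant0:(0,1)->E->(0,2) | ant1:(0,2)->W->(0,1)
  grid max=5 at (0,1)
Step 3: ant0:(0,2)->W->(0,1) | ant1:(0,1)->E->(0,2)
  grid max=6 at (0,1)

(0,1) (0,2)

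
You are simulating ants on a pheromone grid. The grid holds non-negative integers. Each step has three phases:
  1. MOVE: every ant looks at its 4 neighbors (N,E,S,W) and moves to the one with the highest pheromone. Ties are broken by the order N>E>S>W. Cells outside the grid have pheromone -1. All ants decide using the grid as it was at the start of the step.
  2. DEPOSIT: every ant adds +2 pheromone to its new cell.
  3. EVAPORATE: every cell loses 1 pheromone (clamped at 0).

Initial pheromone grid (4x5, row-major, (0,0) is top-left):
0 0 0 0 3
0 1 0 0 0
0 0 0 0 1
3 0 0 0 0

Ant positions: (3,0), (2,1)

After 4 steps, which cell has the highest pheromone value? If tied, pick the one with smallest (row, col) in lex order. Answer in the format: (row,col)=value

Step 1: ant0:(3,0)->N->(2,0) | ant1:(2,1)->N->(1,1)
  grid max=2 at (0,4)
Step 2: ant0:(2,0)->S->(3,0) | ant1:(1,1)->N->(0,1)
  grid max=3 at (3,0)
Step 3: ant0:(3,0)->N->(2,0) | ant1:(0,1)->S->(1,1)
  grid max=2 at (1,1)
Step 4: ant0:(2,0)->S->(3,0) | ant1:(1,1)->N->(0,1)
  grid max=3 at (3,0)
Final grid:
  0 1 0 0 0
  0 1 0 0 0
  0 0 0 0 0
  3 0 0 0 0
Max pheromone 3 at (3,0)

Answer: (3,0)=3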